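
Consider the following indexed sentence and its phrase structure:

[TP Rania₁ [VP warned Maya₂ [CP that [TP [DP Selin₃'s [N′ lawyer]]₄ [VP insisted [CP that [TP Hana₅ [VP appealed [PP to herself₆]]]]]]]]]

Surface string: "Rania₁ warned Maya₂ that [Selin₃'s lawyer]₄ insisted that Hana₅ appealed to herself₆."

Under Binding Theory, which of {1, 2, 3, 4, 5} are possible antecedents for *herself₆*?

*herself* is an anaphor, so Principle A applies: it must be bound in its binding domain.
Binding domain of *herself₆*: the embedded TP, whose subject is Hana₅.
*Rania₁* c-commands the anaphor but is outside its binding domain → cannot satisfy Principle A.
*Maya₂* c-commands the anaphor but is outside its binding domain → cannot satisfy Principle A.
*Selin₃* does not c-command the anaphor → cannot bind it.
*[Selin₃'s lawyer]₄* c-commands the anaphor but is outside its binding domain → cannot satisfy Principle A.
*Hana₅* c-commands the anaphor within its binding domain → licit binder.

{5}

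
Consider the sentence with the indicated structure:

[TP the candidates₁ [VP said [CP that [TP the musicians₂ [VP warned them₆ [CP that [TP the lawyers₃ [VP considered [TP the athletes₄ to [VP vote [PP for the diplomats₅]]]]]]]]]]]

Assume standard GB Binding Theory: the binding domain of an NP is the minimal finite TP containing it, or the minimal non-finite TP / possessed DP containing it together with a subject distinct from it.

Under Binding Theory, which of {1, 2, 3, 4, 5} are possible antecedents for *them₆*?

*them* is a pronoun, so Principle B applies: it must be free in its binding domain.
Binding domain of *them₆*: the embedded TP, whose subject is the musicians₂.
*the candidates₁* c-commands the pronoun but from outside its binding domain, and is not c-commanded by it → coindexation permitted.
*the musicians₂* c-commands the pronoun within its binding domain → coindexation would violate Principle B.
*the lawyers₃*: the pronoun c-commands this R-expression → coindexation would violate Principle C on *the lawyers₃*.
*the athletes₄*: the pronoun c-commands this R-expression → coindexation would violate Principle C on *the athletes₄*.
*the diplomats₅*: the pronoun c-commands this R-expression → coindexation would violate Principle C on *the diplomats₅*.

{1}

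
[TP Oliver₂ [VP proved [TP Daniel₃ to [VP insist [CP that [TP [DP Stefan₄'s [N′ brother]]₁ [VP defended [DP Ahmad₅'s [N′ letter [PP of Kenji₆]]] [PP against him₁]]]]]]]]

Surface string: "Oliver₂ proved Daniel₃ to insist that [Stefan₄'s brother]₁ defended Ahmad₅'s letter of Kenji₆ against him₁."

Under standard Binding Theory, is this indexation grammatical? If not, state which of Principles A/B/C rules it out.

The two coindexed NPs are *[Stefan₄'s brother]₁* and *him₁*.
*him₁* is a pronoun. Its binding domain is the embedded TP, whose subject is [Stefan₄'s brother]₁.
*[Stefan₄'s brother]₁* c-commands it within that domain and carries the same index.
The pronoun is locally bound → Principle B violation.

Principle B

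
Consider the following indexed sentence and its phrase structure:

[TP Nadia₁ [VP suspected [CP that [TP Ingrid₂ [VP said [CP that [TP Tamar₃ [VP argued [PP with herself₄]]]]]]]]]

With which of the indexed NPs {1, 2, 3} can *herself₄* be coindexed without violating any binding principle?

{3}

*herself* is an anaphor, so Principle A applies: it must be bound in its binding domain.
Binding domain of *herself₄*: the embedded TP, whose subject is Tamar₃.
*Nadia₁* c-commands the anaphor but is outside its binding domain → cannot satisfy Principle A.
*Ingrid₂* c-commands the anaphor but is outside its binding domain → cannot satisfy Principle A.
*Tamar₃* c-commands the anaphor within its binding domain → licit binder.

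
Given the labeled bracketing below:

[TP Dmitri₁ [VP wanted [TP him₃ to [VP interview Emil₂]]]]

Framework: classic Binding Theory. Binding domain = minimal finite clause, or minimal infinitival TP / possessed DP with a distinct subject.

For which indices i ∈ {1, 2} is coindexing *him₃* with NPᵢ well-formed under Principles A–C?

*him* is a pronoun, so Principle B applies: it must be free in its binding domain.
Binding domain of *him₃*: the matrix TP, whose subject is Dmitri₁.
*Dmitri₁* c-commands the pronoun within its binding domain → coindexation would violate Principle B.
*Emil₂*: the pronoun c-commands this R-expression → coindexation would violate Principle C on *Emil₂*.

none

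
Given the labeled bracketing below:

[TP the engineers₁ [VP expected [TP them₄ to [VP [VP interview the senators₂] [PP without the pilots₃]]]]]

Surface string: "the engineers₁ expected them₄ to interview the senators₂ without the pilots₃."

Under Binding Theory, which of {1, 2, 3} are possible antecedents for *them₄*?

none

*them* is a pronoun, so Principle B applies: it must be free in its binding domain.
Binding domain of *them₄*: the matrix TP, whose subject is the engineers₁.
*the engineers₁* c-commands the pronoun within its binding domain → coindexation would violate Principle B.
*the senators₂*: the pronoun c-commands this R-expression → coindexation would violate Principle C on *the senators₂*.
*the pilots₃*: the pronoun c-commands this R-expression → coindexation would violate Principle C on *the pilots₃*.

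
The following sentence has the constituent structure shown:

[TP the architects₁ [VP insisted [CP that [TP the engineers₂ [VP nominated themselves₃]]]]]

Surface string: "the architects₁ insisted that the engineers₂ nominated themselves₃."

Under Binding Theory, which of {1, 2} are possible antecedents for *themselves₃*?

*themselves* is an anaphor, so Principle A applies: it must be bound in its binding domain.
Binding domain of *themselves₃*: the embedded TP, whose subject is the engineers₂.
*the architects₁* c-commands the anaphor but is outside its binding domain → cannot satisfy Principle A.
*the engineers₂* c-commands the anaphor within its binding domain → licit binder.

{2}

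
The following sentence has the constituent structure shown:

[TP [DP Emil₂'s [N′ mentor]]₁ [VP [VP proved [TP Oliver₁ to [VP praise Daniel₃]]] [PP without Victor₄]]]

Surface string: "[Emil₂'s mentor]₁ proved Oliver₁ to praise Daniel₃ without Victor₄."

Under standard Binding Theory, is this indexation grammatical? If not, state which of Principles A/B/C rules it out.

Principle C

The two coindexed NPs are *[Emil₂'s mentor]₁* and *Oliver₁*.
*Oliver₁* is an R-expression. Principle C requires it to be free everywhere.
*[Emil₂'s mentor]₁* c-commands it and carries the same index.
The R-expression is bound → Principle C violation.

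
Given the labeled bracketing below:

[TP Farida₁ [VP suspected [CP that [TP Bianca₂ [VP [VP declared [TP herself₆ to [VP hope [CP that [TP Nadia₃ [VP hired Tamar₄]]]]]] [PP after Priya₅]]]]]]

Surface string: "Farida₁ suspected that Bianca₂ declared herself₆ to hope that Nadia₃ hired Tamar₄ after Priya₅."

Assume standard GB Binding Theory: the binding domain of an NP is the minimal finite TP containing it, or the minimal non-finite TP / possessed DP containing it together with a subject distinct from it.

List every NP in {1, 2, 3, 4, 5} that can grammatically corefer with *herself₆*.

{2}

*herself* is an anaphor, so Principle A applies: it must be bound in its binding domain.
Binding domain of *herself₆*: the embedded TP, whose subject is Bianca₂.
*Farida₁* c-commands the anaphor but is outside its binding domain → cannot satisfy Principle A.
*Bianca₂* c-commands the anaphor within its binding domain → licit binder.
*Nadia₃* does not c-command the anaphor → cannot bind it.
*Tamar₄* does not c-command the anaphor → cannot bind it.
*Priya₅* does not c-command the anaphor → cannot bind it.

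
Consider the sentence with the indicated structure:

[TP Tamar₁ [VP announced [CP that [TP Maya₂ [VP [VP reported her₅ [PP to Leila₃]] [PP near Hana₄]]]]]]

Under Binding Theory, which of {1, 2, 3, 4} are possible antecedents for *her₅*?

*her* is a pronoun, so Principle B applies: it must be free in its binding domain.
Binding domain of *her₅*: the embedded TP, whose subject is Maya₂.
*Tamar₁* c-commands the pronoun but from outside its binding domain, and is not c-commanded by it → coindexation permitted.
*Maya₂* c-commands the pronoun within its binding domain → coindexation would violate Principle B.
*Leila₃*: the pronoun c-commands this R-expression → coindexation would violate Principle C on *Leila₃*.
*Hana₄* and the pronoun do not c-command one another → neither Principle B nor Principle C is at stake; coindexation permitted.

{1, 4}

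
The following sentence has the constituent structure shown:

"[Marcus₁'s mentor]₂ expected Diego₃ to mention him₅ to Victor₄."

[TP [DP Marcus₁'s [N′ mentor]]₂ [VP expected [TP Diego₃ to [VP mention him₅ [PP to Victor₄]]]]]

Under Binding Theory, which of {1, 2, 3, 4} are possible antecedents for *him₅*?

*him* is a pronoun, so Principle B applies: it must be free in its binding domain.
Binding domain of *him₅*: the embedded TP, whose subject is Diego₃.
*Marcus₁* and the pronoun do not c-command one another → neither Principle B nor Principle C is at stake; coindexation permitted.
*[Marcus₁'s mentor]₂* c-commands the pronoun but from outside its binding domain, and is not c-commanded by it → coindexation permitted.
*Diego₃* c-commands the pronoun within its binding domain → coindexation would violate Principle B.
*Victor₄*: the pronoun c-commands this R-expression → coindexation would violate Principle C on *Victor₄*.

{1, 2}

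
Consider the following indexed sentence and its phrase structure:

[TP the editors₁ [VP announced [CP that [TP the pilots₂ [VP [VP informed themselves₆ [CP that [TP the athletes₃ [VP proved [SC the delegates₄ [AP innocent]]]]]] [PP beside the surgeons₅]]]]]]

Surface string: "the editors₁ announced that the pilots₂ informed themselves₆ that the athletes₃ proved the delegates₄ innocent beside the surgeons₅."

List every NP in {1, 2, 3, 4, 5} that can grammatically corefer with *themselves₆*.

*themselves* is an anaphor, so Principle A applies: it must be bound in its binding domain.
Binding domain of *themselves₆*: the embedded TP, whose subject is the pilots₂.
*the editors₁* c-commands the anaphor but is outside its binding domain → cannot satisfy Principle A.
*the pilots₂* c-commands the anaphor within its binding domain → licit binder.
*the athletes₃* does not c-command the anaphor → cannot bind it.
*the delegates₄* does not c-command the anaphor → cannot bind it.
*the surgeons₅* does not c-command the anaphor → cannot bind it.

{2}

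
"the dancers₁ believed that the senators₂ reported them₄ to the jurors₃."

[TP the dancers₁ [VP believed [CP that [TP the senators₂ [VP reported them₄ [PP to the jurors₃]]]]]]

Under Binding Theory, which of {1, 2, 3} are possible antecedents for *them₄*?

*them* is a pronoun, so Principle B applies: it must be free in its binding domain.
Binding domain of *them₄*: the embedded TP, whose subject is the senators₂.
*the dancers₁* c-commands the pronoun but from outside its binding domain, and is not c-commanded by it → coindexation permitted.
*the senators₂* c-commands the pronoun within its binding domain → coindexation would violate Principle B.
*the jurors₃*: the pronoun c-commands this R-expression → coindexation would violate Principle C on *the jurors₃*.

{1}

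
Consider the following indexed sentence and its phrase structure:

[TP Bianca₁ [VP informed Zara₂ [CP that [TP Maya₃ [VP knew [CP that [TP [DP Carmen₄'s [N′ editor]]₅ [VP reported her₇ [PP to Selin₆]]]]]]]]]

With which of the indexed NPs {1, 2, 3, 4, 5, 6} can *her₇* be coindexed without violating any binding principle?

*her* is a pronoun, so Principle B applies: it must be free in its binding domain.
Binding domain of *her₇*: the embedded TP, whose subject is [Carmen₄'s editor]₅.
*Bianca₁* c-commands the pronoun but from outside its binding domain, and is not c-commanded by it → coindexation permitted.
*Zara₂* c-commands the pronoun but from outside its binding domain, and is not c-commanded by it → coindexation permitted.
*Maya₃* c-commands the pronoun but from outside its binding domain, and is not c-commanded by it → coindexation permitted.
*Carmen₄* and the pronoun do not c-command one another → neither Principle B nor Principle C is at stake; coindexation permitted.
*[Carmen₄'s editor]₅* c-commands the pronoun within its binding domain → coindexation would violate Principle B.
*Selin₆*: the pronoun c-commands this R-expression → coindexation would violate Principle C on *Selin₆*.

{1, 2, 3, 4}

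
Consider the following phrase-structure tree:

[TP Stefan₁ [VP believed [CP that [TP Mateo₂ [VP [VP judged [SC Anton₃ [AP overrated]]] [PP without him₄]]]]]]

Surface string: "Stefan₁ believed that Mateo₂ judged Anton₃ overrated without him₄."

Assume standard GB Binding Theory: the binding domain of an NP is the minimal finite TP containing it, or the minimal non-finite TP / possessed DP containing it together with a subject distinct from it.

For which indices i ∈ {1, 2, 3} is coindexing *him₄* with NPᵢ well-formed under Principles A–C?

*him* is a pronoun, so Principle B applies: it must be free in its binding domain.
Binding domain of *him₄*: the embedded TP, whose subject is Mateo₂.
*Stefan₁* c-commands the pronoun but from outside its binding domain, and is not c-commanded by it → coindexation permitted.
*Mateo₂* c-commands the pronoun within its binding domain → coindexation would violate Principle B.
*Anton₃* and the pronoun do not c-command one another → neither Principle B nor Principle C is at stake; coindexation permitted.

{1, 3}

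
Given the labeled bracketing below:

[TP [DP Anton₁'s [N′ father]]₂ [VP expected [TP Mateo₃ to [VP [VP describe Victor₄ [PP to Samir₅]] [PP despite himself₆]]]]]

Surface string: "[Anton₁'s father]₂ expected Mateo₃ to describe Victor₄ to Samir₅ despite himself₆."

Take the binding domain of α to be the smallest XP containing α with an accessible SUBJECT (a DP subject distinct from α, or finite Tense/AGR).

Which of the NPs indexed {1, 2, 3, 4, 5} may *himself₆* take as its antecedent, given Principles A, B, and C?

{3}

*himself* is an anaphor, so Principle A applies: it must be bound in its binding domain.
Binding domain of *himself₆*: the embedded TP, whose subject is Mateo₃.
*Anton₁* does not c-command the anaphor → cannot bind it.
*[Anton₁'s father]₂* c-commands the anaphor but is outside its binding domain → cannot satisfy Principle A.
*Mateo₃* c-commands the anaphor within its binding domain → licit binder.
*Victor₄* does not c-command the anaphor → cannot bind it.
*Samir₅* does not c-command the anaphor → cannot bind it.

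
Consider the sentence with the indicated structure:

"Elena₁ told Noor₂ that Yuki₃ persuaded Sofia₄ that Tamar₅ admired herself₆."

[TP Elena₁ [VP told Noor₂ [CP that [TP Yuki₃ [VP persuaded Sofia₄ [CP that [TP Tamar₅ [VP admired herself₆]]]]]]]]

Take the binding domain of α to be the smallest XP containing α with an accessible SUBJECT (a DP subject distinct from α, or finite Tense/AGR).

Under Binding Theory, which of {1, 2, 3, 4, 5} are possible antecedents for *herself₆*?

*herself* is an anaphor, so Principle A applies: it must be bound in its binding domain.
Binding domain of *herself₆*: the embedded TP, whose subject is Tamar₅.
*Elena₁* c-commands the anaphor but is outside its binding domain → cannot satisfy Principle A.
*Noor₂* c-commands the anaphor but is outside its binding domain → cannot satisfy Principle A.
*Yuki₃* c-commands the anaphor but is outside its binding domain → cannot satisfy Principle A.
*Sofia₄* c-commands the anaphor but is outside its binding domain → cannot satisfy Principle A.
*Tamar₅* c-commands the anaphor within its binding domain → licit binder.

{5}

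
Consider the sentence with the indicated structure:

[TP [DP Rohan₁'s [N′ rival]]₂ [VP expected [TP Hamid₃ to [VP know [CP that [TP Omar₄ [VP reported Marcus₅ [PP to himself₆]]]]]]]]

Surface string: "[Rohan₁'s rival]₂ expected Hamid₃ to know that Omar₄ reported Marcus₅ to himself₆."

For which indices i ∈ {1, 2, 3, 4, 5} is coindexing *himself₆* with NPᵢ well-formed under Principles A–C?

*himself* is an anaphor, so Principle A applies: it must be bound in its binding domain.
Binding domain of *himself₆*: the embedded TP, whose subject is Omar₄.
*Rohan₁* does not c-command the anaphor → cannot bind it.
*[Rohan₁'s rival]₂* c-commands the anaphor but is outside its binding domain → cannot satisfy Principle A.
*Hamid₃* c-commands the anaphor but is outside its binding domain → cannot satisfy Principle A.
*Omar₄* c-commands the anaphor within its binding domain → licit binder.
*Marcus₅* c-commands the anaphor within its binding domain → licit binder.

{4, 5}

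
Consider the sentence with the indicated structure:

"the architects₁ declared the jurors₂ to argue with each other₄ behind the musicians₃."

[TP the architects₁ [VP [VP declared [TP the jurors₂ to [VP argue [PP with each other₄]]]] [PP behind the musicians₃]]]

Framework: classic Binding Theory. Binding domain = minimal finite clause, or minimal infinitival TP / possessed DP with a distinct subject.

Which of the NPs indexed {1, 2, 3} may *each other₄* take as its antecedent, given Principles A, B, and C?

{2}

*each other* is an anaphor, so Principle A applies: it must be bound in its binding domain.
Binding domain of *each other₄*: the embedded TP, whose subject is the jurors₂.
*the architects₁* c-commands the anaphor but is outside its binding domain → cannot satisfy Principle A.
*the jurors₂* c-commands the anaphor within its binding domain → licit binder.
*the musicians₃* does not c-command the anaphor → cannot bind it.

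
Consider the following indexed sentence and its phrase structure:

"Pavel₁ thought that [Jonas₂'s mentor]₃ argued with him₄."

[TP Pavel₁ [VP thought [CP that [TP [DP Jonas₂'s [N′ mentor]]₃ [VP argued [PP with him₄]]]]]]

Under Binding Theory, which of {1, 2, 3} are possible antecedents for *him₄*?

*him* is a pronoun, so Principle B applies: it must be free in its binding domain.
Binding domain of *him₄*: the embedded TP, whose subject is [Jonas₂'s mentor]₃.
*Pavel₁* c-commands the pronoun but from outside its binding domain, and is not c-commanded by it → coindexation permitted.
*Jonas₂* and the pronoun do not c-command one another → neither Principle B nor Principle C is at stake; coindexation permitted.
*[Jonas₂'s mentor]₃* c-commands the pronoun within its binding domain → coindexation would violate Principle B.

{1, 2}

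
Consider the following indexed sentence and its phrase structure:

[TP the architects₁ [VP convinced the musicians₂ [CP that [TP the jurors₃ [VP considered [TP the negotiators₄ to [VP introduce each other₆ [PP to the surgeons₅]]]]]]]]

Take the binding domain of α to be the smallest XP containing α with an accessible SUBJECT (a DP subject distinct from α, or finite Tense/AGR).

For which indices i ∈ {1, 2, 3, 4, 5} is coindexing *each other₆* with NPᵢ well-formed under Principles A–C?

*each other* is an anaphor, so Principle A applies: it must be bound in its binding domain.
Binding domain of *each other₆*: the embedded TP, whose subject is the negotiators₄.
*the architects₁* c-commands the anaphor but is outside its binding domain → cannot satisfy Principle A.
*the musicians₂* c-commands the anaphor but is outside its binding domain → cannot satisfy Principle A.
*the jurors₃* c-commands the anaphor but is outside its binding domain → cannot satisfy Principle A.
*the negotiators₄* c-commands the anaphor within its binding domain → licit binder.
*the surgeons₅* does not c-command the anaphor → cannot bind it.

{4}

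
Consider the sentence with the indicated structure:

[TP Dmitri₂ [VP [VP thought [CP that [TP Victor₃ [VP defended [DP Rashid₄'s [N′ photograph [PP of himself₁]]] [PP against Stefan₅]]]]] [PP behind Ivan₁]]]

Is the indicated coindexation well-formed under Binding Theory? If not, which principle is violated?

The two coindexed NPs are *Ivan₁* and *himself₁*.
*himself₁* is an anaphor. Principle A requires it to be bound within its binding domain — the possessed DP, whose subject is Rashid₄.
Within that domain it is c-commanded by *Rashid₄*, which does not share its index.
*Ivan₁* does not c-command the anaphor at all.
The anaphor is unbound in its domain → Principle A violation.

Principle A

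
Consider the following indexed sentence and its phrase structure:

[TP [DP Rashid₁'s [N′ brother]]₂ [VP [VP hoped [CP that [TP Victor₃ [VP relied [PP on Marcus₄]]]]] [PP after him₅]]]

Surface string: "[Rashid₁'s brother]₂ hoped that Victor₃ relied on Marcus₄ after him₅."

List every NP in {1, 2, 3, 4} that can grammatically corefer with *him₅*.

{1, 3, 4}

*him* is a pronoun, so Principle B applies: it must be free in its binding domain.
Binding domain of *him₅*: the matrix TP, whose subject is [Rashid₁'s brother]₂.
*Rashid₁* and the pronoun do not c-command one another → neither Principle B nor Principle C is at stake; coindexation permitted.
*[Rashid₁'s brother]₂* c-commands the pronoun within its binding domain → coindexation would violate Principle B.
*Victor₃* and the pronoun do not c-command one another → neither Principle B nor Principle C is at stake; coindexation permitted.
*Marcus₄* and the pronoun do not c-command one another → neither Principle B nor Principle C is at stake; coindexation permitted.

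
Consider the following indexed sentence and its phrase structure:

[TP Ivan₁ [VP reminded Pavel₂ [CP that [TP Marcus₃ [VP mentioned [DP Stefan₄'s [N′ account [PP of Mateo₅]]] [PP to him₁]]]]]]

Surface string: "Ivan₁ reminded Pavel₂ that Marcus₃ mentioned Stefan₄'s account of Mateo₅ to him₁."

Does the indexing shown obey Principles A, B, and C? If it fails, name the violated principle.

The two coindexed NPs are *Ivan₁* and *him₁*.
*him₁* is a pronoun; its binding domain is the embedded TP, whose subject is Marcus₃. Within that domain it is c-commanded only by *Marcus₃*, which carries a different index — the pronoun is free locally, so Principle B holds.
*Ivan₁* is an R-expression; *him₁* does not c-command it, and no other NP shares its index, so Principle C is satisfied.
All principles are respected.

grammatical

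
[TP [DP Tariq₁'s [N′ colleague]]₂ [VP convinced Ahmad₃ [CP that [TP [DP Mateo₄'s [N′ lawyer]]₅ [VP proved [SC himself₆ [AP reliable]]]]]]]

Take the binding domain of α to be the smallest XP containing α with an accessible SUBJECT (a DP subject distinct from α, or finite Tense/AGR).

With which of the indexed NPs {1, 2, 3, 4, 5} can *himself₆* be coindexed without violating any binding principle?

{5}

*himself* is an anaphor, so Principle A applies: it must be bound in its binding domain.
Binding domain of *himself₆*: the embedded TP, whose subject is [Mateo₄'s lawyer]₅.
*Tariq₁* does not c-command the anaphor → cannot bind it.
*[Tariq₁'s colleague]₂* c-commands the anaphor but is outside its binding domain → cannot satisfy Principle A.
*Ahmad₃* c-commands the anaphor but is outside its binding domain → cannot satisfy Principle A.
*Mateo₄* does not c-command the anaphor → cannot bind it.
*[Mateo₄'s lawyer]₅* c-commands the anaphor within its binding domain → licit binder.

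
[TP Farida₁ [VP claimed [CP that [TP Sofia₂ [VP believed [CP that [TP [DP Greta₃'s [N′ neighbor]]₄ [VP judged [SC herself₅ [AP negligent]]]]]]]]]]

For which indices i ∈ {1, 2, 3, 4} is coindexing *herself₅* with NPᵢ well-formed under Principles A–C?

{4}

*herself* is an anaphor, so Principle A applies: it must be bound in its binding domain.
Binding domain of *herself₅*: the embedded TP, whose subject is [Greta₃'s neighbor]₄.
*Farida₁* c-commands the anaphor but is outside its binding domain → cannot satisfy Principle A.
*Sofia₂* c-commands the anaphor but is outside its binding domain → cannot satisfy Principle A.
*Greta₃* does not c-command the anaphor → cannot bind it.
*[Greta₃'s neighbor]₄* c-commands the anaphor within its binding domain → licit binder.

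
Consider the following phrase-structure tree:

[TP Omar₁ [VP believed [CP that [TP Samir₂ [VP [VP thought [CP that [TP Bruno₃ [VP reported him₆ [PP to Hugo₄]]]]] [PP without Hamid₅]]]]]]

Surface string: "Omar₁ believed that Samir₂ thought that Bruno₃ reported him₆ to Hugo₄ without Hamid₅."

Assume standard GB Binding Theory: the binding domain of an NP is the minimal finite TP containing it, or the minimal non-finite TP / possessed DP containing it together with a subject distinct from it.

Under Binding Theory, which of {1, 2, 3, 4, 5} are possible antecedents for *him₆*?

{1, 2, 5}

*him* is a pronoun, so Principle B applies: it must be free in its binding domain.
Binding domain of *him₆*: the embedded TP, whose subject is Bruno₃.
*Omar₁* c-commands the pronoun but from outside its binding domain, and is not c-commanded by it → coindexation permitted.
*Samir₂* c-commands the pronoun but from outside its binding domain, and is not c-commanded by it → coindexation permitted.
*Bruno₃* c-commands the pronoun within its binding domain → coindexation would violate Principle B.
*Hugo₄*: the pronoun c-commands this R-expression → coindexation would violate Principle C on *Hugo₄*.
*Hamid₅* and the pronoun do not c-command one another → neither Principle B nor Principle C is at stake; coindexation permitted.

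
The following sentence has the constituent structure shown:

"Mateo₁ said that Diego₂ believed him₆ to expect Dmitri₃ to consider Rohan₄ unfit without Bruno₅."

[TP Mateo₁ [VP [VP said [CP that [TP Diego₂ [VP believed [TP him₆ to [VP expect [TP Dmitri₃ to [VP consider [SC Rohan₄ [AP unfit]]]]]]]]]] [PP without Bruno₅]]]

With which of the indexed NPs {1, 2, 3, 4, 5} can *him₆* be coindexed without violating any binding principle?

{1, 5}

*him* is a pronoun, so Principle B applies: it must be free in its binding domain.
Binding domain of *him₆*: the embedded TP, whose subject is Diego₂.
*Mateo₁* c-commands the pronoun but from outside its binding domain, and is not c-commanded by it → coindexation permitted.
*Diego₂* c-commands the pronoun within its binding domain → coindexation would violate Principle B.
*Dmitri₃*: the pronoun c-commands this R-expression → coindexation would violate Principle C on *Dmitri₃*.
*Rohan₄*: the pronoun c-commands this R-expression → coindexation would violate Principle C on *Rohan₄*.
*Bruno₅* and the pronoun do not c-command one another → neither Principle B nor Principle C is at stake; coindexation permitted.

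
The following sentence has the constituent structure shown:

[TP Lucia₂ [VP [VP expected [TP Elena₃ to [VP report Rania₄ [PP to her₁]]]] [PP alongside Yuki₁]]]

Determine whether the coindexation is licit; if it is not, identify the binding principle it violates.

The two coindexed NPs are *Yuki₁* and *her₁*.
*her₁* is a pronoun; its binding domain is the embedded TP, whose subject is Elena₃. Within that domain it is c-commanded only by *Elena₃*, *Rania₄*, which carry a different index — the pronoun is free locally, so Principle B holds.
*Yuki₁* is an R-expression; *her₁* does not c-command it, and no other NP shares its index, so Principle C is satisfied.
All principles are respected.

grammatical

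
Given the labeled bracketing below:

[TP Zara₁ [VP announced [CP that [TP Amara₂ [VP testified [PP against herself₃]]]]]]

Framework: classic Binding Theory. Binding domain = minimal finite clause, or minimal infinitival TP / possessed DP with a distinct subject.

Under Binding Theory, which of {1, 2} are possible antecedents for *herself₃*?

*herself* is an anaphor, so Principle A applies: it must be bound in its binding domain.
Binding domain of *herself₃*: the embedded TP, whose subject is Amara₂.
*Zara₁* c-commands the anaphor but is outside its binding domain → cannot satisfy Principle A.
*Amara₂* c-commands the anaphor within its binding domain → licit binder.

{2}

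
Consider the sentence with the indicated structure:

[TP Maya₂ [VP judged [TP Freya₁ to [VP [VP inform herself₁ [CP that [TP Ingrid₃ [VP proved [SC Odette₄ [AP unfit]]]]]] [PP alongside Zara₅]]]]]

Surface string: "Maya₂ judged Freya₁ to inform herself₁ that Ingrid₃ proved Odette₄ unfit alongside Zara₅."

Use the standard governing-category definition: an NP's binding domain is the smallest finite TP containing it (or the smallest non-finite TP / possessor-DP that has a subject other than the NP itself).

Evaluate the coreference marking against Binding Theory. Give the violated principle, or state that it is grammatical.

grammatical

The two coindexed NPs are *Freya₁* and *herself₁*.
*herself₁* is an anaphor; its binding domain is the embedded TP, whose subject is Freya₁. *Freya₁* c-commands it within that domain and shares its index, so Principle A is satisfied.
*Freya₁* is an R-expression; *herself₁* does not c-command it, and no other NP shares its index, so Principle C is satisfied.
All principles are respected.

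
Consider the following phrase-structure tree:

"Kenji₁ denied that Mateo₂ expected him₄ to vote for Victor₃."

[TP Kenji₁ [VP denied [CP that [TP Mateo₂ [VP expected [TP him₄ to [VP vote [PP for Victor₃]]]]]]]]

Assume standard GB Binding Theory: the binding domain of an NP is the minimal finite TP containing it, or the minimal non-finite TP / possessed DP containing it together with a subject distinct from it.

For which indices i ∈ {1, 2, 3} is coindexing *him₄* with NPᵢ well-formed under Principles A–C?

{1}

*him* is a pronoun, so Principle B applies: it must be free in its binding domain.
Binding domain of *him₄*: the embedded TP, whose subject is Mateo₂.
*Kenji₁* c-commands the pronoun but from outside its binding domain, and is not c-commanded by it → coindexation permitted.
*Mateo₂* c-commands the pronoun within its binding domain → coindexation would violate Principle B.
*Victor₃*: the pronoun c-commands this R-expression → coindexation would violate Principle C on *Victor₃*.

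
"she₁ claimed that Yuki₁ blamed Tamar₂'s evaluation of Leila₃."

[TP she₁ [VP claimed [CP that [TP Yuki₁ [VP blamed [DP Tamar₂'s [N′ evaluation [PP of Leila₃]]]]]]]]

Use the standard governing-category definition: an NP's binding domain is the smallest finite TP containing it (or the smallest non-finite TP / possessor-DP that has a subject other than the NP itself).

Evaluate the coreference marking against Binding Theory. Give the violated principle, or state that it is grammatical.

Principle C

The two coindexed NPs are *she₁* and *Yuki₁*.
*Yuki₁* is an R-expression. Principle C requires it to be free everywhere.
*she₁* c-commands it and carries the same index.
The R-expression is bound → Principle C violation.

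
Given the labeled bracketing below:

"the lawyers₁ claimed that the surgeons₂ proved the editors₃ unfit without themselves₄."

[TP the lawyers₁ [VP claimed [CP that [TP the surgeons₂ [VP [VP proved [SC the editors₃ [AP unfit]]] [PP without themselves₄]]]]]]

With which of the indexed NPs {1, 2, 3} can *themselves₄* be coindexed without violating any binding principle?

{2}

*themselves* is an anaphor, so Principle A applies: it must be bound in its binding domain.
Binding domain of *themselves₄*: the embedded TP, whose subject is the surgeons₂.
*the lawyers₁* c-commands the anaphor but is outside its binding domain → cannot satisfy Principle A.
*the surgeons₂* c-commands the anaphor within its binding domain → licit binder.
*the editors₃* does not c-command the anaphor → cannot bind it.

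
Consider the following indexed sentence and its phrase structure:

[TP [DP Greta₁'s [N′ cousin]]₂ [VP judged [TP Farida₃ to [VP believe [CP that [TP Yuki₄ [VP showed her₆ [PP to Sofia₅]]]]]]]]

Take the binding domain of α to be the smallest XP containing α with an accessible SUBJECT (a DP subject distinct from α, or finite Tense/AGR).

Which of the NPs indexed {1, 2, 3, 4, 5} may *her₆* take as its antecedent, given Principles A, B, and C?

{1, 2, 3}

*her* is a pronoun, so Principle B applies: it must be free in its binding domain.
Binding domain of *her₆*: the embedded TP, whose subject is Yuki₄.
*Greta₁* and the pronoun do not c-command one another → neither Principle B nor Principle C is at stake; coindexation permitted.
*[Greta₁'s cousin]₂* c-commands the pronoun but from outside its binding domain, and is not c-commanded by it → coindexation permitted.
*Farida₃* c-commands the pronoun but from outside its binding domain, and is not c-commanded by it → coindexation permitted.
*Yuki₄* c-commands the pronoun within its binding domain → coindexation would violate Principle B.
*Sofia₅*: the pronoun c-commands this R-expression → coindexation would violate Principle C on *Sofia₅*.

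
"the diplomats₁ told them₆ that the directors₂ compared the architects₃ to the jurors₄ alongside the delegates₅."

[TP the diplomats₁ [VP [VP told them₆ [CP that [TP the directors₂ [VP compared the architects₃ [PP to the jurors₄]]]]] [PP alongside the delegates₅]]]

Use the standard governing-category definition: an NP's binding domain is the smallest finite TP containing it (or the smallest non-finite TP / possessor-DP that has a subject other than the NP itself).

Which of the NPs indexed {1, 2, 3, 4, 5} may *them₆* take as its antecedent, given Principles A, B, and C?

{5}

*them* is a pronoun, so Principle B applies: it must be free in its binding domain.
Binding domain of *them₆*: the matrix TP, whose subject is the diplomats₁.
*the diplomats₁* c-commands the pronoun within its binding domain → coindexation would violate Principle B.
*the directors₂*: the pronoun c-commands this R-expression → coindexation would violate Principle C on *the directors₂*.
*the architects₃*: the pronoun c-commands this R-expression → coindexation would violate Principle C on *the architects₃*.
*the jurors₄*: the pronoun c-commands this R-expression → coindexation would violate Principle C on *the jurors₄*.
*the delegates₅* and the pronoun do not c-command one another → neither Principle B nor Principle C is at stake; coindexation permitted.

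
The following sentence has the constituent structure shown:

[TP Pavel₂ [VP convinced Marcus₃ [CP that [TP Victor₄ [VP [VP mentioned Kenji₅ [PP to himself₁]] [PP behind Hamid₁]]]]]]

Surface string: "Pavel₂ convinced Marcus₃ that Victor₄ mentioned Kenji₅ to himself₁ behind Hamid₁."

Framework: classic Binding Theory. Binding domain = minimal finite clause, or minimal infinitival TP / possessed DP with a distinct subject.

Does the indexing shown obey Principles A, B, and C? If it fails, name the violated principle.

The two coindexed NPs are *Hamid₁* and *himself₁*.
*himself₁* is an anaphor. Principle A requires it to be bound within its binding domain — the embedded TP, whose subject is Victor₄.
Within that domain it is c-commanded by *Victor₄*, *Kenji₅*, none of which share its index.
*Hamid₁* does not c-command the anaphor at all.
The anaphor is unbound in its domain → Principle A violation.

Principle A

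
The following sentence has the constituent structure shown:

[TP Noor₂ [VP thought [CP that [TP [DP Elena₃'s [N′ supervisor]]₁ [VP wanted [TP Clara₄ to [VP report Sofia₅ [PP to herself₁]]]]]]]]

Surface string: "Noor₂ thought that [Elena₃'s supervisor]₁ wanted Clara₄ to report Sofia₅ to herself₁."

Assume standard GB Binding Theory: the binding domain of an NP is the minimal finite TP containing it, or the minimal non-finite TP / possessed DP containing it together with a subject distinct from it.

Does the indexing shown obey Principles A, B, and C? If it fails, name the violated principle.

Principle A

The two coindexed NPs are *[Elena₃'s supervisor]₁* and *herself₁*.
*herself₁* is an anaphor. Principle A requires it to be bound within its binding domain — the embedded TP, whose subject is Clara₄.
Within that domain it is c-commanded by *Clara₄*, *Sofia₅*, none of which share its index.
*[Elena₃'s supervisor]₁* does c-command the anaphor, but from outside its binding domain.
The anaphor is unbound in its domain → Principle A violation.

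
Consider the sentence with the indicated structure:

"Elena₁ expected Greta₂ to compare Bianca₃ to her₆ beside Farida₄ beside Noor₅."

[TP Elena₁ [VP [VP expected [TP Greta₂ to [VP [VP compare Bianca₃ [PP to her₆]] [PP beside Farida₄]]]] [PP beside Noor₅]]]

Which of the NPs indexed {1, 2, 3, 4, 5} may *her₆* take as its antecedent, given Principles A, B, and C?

*her* is a pronoun, so Principle B applies: it must be free in its binding domain.
Binding domain of *her₆*: the embedded TP, whose subject is Greta₂.
*Elena₁* c-commands the pronoun but from outside its binding domain, and is not c-commanded by it → coindexation permitted.
*Greta₂* c-commands the pronoun within its binding domain → coindexation would violate Principle B.
*Bianca₃* c-commands the pronoun within its binding domain → coindexation would violate Principle B.
*Farida₄* and the pronoun do not c-command one another → neither Principle B nor Principle C is at stake; coindexation permitted.
*Noor₅* and the pronoun do not c-command one another → neither Principle B nor Principle C is at stake; coindexation permitted.

{1, 4, 5}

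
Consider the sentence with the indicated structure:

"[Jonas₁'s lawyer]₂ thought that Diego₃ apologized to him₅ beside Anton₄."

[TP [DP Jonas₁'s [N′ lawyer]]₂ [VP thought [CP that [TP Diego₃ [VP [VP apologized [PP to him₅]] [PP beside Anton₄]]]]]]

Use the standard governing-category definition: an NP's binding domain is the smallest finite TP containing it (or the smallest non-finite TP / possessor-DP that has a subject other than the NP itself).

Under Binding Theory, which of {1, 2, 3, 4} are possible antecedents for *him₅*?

*him* is a pronoun, so Principle B applies: it must be free in its binding domain.
Binding domain of *him₅*: the embedded TP, whose subject is Diego₃.
*Jonas₁* and the pronoun do not c-command one another → neither Principle B nor Principle C is at stake; coindexation permitted.
*[Jonas₁'s lawyer]₂* c-commands the pronoun but from outside its binding domain, and is not c-commanded by it → coindexation permitted.
*Diego₃* c-commands the pronoun within its binding domain → coindexation would violate Principle B.
*Anton₄* and the pronoun do not c-command one another → neither Principle B nor Principle C is at stake; coindexation permitted.

{1, 2, 4}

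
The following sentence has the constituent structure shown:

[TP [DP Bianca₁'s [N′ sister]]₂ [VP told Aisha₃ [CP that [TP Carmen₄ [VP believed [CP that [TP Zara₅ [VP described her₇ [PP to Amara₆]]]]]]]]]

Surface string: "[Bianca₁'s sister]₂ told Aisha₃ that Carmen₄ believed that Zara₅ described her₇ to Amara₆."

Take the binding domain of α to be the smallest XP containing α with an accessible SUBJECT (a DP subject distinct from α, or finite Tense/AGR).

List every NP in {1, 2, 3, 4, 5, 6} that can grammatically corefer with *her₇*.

*her* is a pronoun, so Principle B applies: it must be free in its binding domain.
Binding domain of *her₇*: the embedded TP, whose subject is Zara₅.
*Bianca₁* and the pronoun do not c-command one another → neither Principle B nor Principle C is at stake; coindexation permitted.
*[Bianca₁'s sister]₂* c-commands the pronoun but from outside its binding domain, and is not c-commanded by it → coindexation permitted.
*Aisha₃* c-commands the pronoun but from outside its binding domain, and is not c-commanded by it → coindexation permitted.
*Carmen₄* c-commands the pronoun but from outside its binding domain, and is not c-commanded by it → coindexation permitted.
*Zara₅* c-commands the pronoun within its binding domain → coindexation would violate Principle B.
*Amara₆*: the pronoun c-commands this R-expression → coindexation would violate Principle C on *Amara₆*.

{1, 2, 3, 4}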